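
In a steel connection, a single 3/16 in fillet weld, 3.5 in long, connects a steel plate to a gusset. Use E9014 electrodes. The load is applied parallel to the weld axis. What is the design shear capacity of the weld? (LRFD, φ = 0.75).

E90XX → F_EXX = 90 ksi.
Effective throat t_e = 0.707 × 0.1875 = 0.1326 in.
Total length L = 3.5 in; A_we = 0.1326 × 3.5 = 0.464 in².
F_nw = 0.6 F_EXX = 0.6 × 90 = 54 ksi.
φR_n = 0.75 × 54 × 0.464 = 18.79 kips.

φR_n ≈ 18.8 kips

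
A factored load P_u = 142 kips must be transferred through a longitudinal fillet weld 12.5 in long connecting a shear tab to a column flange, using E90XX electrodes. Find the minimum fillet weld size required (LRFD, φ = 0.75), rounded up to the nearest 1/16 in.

w = 7/16 in

E90XX → F_EXX = 90 ksi.
Total weld length L = 12.5 in.
Required throat t_e = P_u / (φ × 0.6 F_EXX × L) = 142 / (0.75 × 0.6 × 90 × 12.5) = 0.2805 in.
Required leg w = t_e / 0.707 = 0.3967 in → use 7/16 in.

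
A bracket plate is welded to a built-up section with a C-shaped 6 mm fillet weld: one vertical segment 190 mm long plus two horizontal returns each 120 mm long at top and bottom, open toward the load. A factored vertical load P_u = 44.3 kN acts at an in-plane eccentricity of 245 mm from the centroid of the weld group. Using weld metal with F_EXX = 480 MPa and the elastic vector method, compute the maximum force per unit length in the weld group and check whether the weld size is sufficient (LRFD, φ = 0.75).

f_max ≈ 485 N/mm; adequate

Total weld length L_w = 430 mm. Treat welds as unit-width lines.
Centroid: x̄ = 2×120×60 / 430 = 33.49 mm from the vertical weld.
Polar moment about centroid: J = I_x + I_y = [190³/12 + 2×120×95²] + [190×33.49² + 2(120³/12 + 120×26.51²)] = 3407000 mm³.
Direct shear f_v = P/L_w = 44.3×10³ / 430 = 103 N/mm (vertical).
Torsion M = P·e = 44.3×10³ × 245 = 10854000 N·mm.
Critical point at (x, y) = (86.51, 95) from centroid. f_tx = M·y/J = 302.6 N/mm; f_ty = M·x/J = 275.6 N/mm.
Resultant f_max = √[f_tx² + (f_v + f_ty)²] = √[302.6² + (103 + 275.6)²] = 484.7 N/mm.
Capacity per unit length: φr_n = 0.75 × 0.6 × 480 × (0.707 × 6) = 916.3 N/mm.
484.7 ≤ 916.3 → adequate.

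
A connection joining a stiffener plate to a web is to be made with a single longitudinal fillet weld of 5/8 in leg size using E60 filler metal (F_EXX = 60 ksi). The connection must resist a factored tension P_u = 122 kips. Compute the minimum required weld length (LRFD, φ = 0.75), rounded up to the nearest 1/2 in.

L = 10.5 in

Throat t_e = 0.707 × 0.625 = 0.4419 in.
φr_n = 0.75 × 0.6 × 60 × 0.4419 = 11.93 kips/in.
L_req = P_u / φr_n = 122 / 11.93 = 10.23 in total.
Round up → use L = 10.5 in.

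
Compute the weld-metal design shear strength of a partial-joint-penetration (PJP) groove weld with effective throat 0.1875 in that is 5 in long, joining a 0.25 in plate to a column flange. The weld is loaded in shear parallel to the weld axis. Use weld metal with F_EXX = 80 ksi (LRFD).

Effective throat (given) t_e = 0.1875 in.
A_we = 0.1875 × 5 = 0.9375 in².
F_nw = 0.6 F_EXX = 48 ksi.
φR_n = 0.75 × 48 × 0.9375 = 33.75 kip.

φR_n ≈ 33.8 kip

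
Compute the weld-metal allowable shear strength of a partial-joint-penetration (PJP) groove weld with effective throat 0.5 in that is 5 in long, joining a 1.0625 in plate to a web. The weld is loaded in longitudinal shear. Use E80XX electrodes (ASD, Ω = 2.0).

E80XX → F_EXX = 80 ksi.
Effective throat (given) t_e = 0.5 in.
A_we = 0.5 × 5 = 2.5 in².
F_nw = 0.6 F_EXX = 48 ksi.
R_n/Ω = (48 × 2.5) / 2.0 = 60 kips.

R_n/Ω ≈ 60 kips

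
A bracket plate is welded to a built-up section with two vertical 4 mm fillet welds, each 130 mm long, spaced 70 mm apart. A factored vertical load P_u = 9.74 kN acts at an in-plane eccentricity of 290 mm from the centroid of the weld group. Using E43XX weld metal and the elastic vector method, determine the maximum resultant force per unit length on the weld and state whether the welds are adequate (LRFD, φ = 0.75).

f_max ≈ 324 N/mm; adequate

E43XX → F_EXX = 430 MPa.
Total weld length L_w = 260 mm. Treat welds as unit-width lines.
Polar moment about centroid: J = 2[d³/12 + d(b/2)²] = 2[130³/12 + 130×35²] = 684700 mm³.
Direct shear f_v = P/L_w = 9.74×10³ / 260 = 37.46 N/mm (vertical).
Torsion M = P·e = 9.74×10³ × 290 = 2824600 N·mm.
Critical point at (x, y) = (35, 65) from centroid. f_tx = M·y/J = 268.2 N/mm; f_ty = M·x/J = 144.4 N/mm.
Resultant f_max = √[f_tx² + (f_v + f_ty)²] = √[268.2² + (37.46 + 144.4)²] = 324 N/mm.
Capacity per unit length: φr_n = 0.75 × 0.6 × 430 × (0.707 × 4) = 547.2 N/mm.
324 ≤ 547.2 → adequate.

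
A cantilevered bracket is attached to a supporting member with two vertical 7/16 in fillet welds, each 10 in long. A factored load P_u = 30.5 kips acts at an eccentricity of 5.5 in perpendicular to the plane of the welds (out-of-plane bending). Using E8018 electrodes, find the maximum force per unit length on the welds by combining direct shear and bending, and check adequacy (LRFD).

E80XX → F_EXX = 80 ksi.
L_w = 2 × 10 = 20 in; section modulus (unit throat) S = 2 × L²/6 = 33.33 in².
Direct shear f_v = P/L_w = 30.5/20 = 1.525 kip/in.
Moment M = P × e = 30.5 × 5.5 = 167.75 kip·in; bending f_b = M/S = 5.032 kip/in.
f_max = √(f_v² + f_b²) = √(1.525² + 5.032²) = 5.258 kip/in.
φr_n = 0.75 × 0.6 × 80 × (0.707 × 0.4375) = 11.14 kip/in → adequate.

f_max ≈ 5.26 kip/in; adequate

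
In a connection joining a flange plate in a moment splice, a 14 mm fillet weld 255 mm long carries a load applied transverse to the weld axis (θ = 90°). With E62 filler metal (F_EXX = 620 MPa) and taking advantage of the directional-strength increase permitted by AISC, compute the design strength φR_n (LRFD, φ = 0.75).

t_e = 0.707 × 14 = 9.898 mm; A_we = 9.898 × 255 = 2524 mm².
Directional factor: 1.0 + 0.5 sin^1.5(90°) = 1.5.
F_nw = 0.6 × 620 × 1.5 = 558 MPa.
φR_n = 0.75 × 558 × 2524 × 10⁻³ = 1056 kN.

φR_n ≈ 1060 kN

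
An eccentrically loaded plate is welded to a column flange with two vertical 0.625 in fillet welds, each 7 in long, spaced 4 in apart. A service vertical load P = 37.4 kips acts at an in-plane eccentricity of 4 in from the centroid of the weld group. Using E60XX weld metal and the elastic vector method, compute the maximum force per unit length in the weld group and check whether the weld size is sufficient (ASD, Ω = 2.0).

f_max ≈ 7.05 kip/in; adequate

E60XX → F_EXX = 60 ksi.
Total weld length L_w = 14 in. Treat welds as unit-width lines.
Polar moment about centroid: J = 2[d³/12 + d(b/2)²] = 2[7³/12 + 7×2²] = 113.2 in³.
Direct shear f_v = P/L_w = 37.4 / 14 = 2.671 kip/in (vertical).
Torsion M = P·e = 37.4 × 4 = 149.6 kip·in.
Critical point at (x, y) = (2, 3.5) from centroid. f_tx = M·y/J = 4.627 kip/in; f_ty = M·x/J = 2.644 kip/in.
Resultant f_max = √[f_tx² + (f_v + f_ty)²] = √[4.627² + (2.671 + 2.644)²] = 7.047 kip/in.
Capacity per unit length: r_n/Ω = (1/2.0) × 0.6 × 60 × (0.707 × 0.625) = 7.954 kip/in.
7.047 ≤ 7.954 → adequate.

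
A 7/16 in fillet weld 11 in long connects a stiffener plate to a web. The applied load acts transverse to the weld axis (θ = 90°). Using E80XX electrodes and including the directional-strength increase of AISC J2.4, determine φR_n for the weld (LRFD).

E80XX → F_EXX = 80 ksi.
t_e = 0.707 × 0.4375 = 0.3093 in; A_we = 0.3093 × 11 = 3.402 in².
Directional factor: 1.0 + 0.5 sin^1.5(90°) = 1.5.
F_nw = 0.6 × 80 × 1.5 = 72 ksi.
φR_n = 0.75 × 72 × 3.402 = 183.7 kip.

φR_n ≈ 184 kip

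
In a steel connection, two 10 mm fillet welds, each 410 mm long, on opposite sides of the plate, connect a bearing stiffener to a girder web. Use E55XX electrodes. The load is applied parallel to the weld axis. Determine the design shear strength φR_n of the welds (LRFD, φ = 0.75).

E55XX → F_EXX = 550 MPa.
Effective throat t_e = 0.707 × 10 = 7.07 mm.
Total length L = 820 mm; A_we = 7.07 × 820 = 5797 mm².
F_nw = 0.6 F_EXX = 0.6 × 550 = 330 MPa.
φR_n = 0.75 × 330 × 5797 × 10⁻³ = 1435 kN.

φR_n ≈ 1430 kN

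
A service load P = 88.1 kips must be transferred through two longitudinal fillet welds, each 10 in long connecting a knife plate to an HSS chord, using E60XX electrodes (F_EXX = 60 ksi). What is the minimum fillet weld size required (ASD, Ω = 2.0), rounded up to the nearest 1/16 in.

w = 3/8 in

Total weld length L = 20 in.
Required throat t_e = P × Ω / (0.6 F_EXX × L) = 88.1 × 2.0 / (0.6 × 60 × 20) = 0.2447 in.
Required leg w = t_e / 0.707 = 0.3461 in → use 3/8 in.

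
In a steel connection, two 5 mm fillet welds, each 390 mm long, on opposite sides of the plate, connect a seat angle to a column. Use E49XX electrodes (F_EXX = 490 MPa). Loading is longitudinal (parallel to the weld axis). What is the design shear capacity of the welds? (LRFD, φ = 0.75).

φR_n ≈ 608 kN

Effective throat t_e = 0.707 × 5 = 3.535 mm.
Total length L = 780 mm; A_we = 3.535 × 780 = 2757 mm².
F_nw = 0.6 F_EXX = 0.6 × 490 = 294 MPa.
φR_n = 0.75 × 294 × 2757 × 10⁻³ = 608 kN.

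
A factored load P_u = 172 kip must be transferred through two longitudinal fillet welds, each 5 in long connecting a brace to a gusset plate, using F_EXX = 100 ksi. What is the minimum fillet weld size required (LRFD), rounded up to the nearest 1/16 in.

w = 9/16 in

Total weld length L = 10 in.
Required throat t_e = P_u / (φ × 0.6 F_EXX × L) = 172 / (0.75 × 0.6 × 100 × 10) = 0.3822 in.
Required leg w = t_e / 0.707 = 0.5406 in → use 9/16 in.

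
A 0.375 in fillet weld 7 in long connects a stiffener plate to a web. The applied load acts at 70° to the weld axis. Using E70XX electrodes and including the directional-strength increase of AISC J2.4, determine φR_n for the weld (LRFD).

φR_n ≈ 85.1 kips

E70XX → F_EXX = 70 ksi.
t_e = 0.707 × 0.375 = 0.2651 in; A_we = 0.2651 × 7 = 1.856 in².
Directional factor: 1.0 + 0.5 sin^1.5(70°) = 1.455.
F_nw = 0.6 × 70 × 1.455 = 61.13 ksi.
φR_n = 0.75 × 61.13 × 1.856 = 85.09 kips.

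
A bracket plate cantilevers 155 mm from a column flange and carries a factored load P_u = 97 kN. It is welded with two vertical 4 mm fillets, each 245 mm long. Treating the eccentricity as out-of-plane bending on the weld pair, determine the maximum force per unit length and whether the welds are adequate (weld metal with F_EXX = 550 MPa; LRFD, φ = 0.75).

L_w = 2 × 245 = 490 mm; section modulus (unit throat) S = 2 × L²/6 = 20010 mm².
Direct shear f_v = P/L_w = 97×10³/490 = 198 N/mm.
Moment M = P × e = 97×10³ × 155 = 15035000 N·mm; bending f_b = M/S = 751.4 N/mm.
f_max = √(f_v² + f_b²) = √(198² + 751.4²) = 777.1 N/mm.
φr_n = 0.75 × 0.6 × 550 × (0.707 × 4) = 699.9 N/mm → NOT adequate.

f_max ≈ 777 N/mm; NOT adequate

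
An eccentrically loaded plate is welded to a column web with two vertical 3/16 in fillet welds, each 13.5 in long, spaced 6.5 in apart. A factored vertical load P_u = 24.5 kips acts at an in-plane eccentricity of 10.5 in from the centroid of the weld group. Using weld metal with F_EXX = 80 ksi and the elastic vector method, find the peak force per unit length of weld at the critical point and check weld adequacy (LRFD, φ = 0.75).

Total weld length L_w = 27 in. Treat welds as unit-width lines.
Polar moment about centroid: J = 2[d³/12 + d(b/2)²] = 2[13.5³/12 + 13.5×3.25²] = 695.2 in³.
Direct shear f_v = P/L_w = 24.5 / 27 = 0.9074 kip/in (vertical).
Torsion M = P·e = 24.5 × 10.5 = 257.25 kip·in.
Critical point at (x, y) = (3.25, 6.75) from centroid. f_tx = M·y/J = 2.498 kip/in; f_ty = M·x/J = 1.203 kip/in.
Resultant f_max = √[f_tx² + (f_v + f_ty)²] = √[2.498² + (0.9074 + 1.203)²] = 3.27 kip/in.
Capacity per unit length: φr_n = 0.75 × 0.6 × 80 × (0.707 × 0.1875) = 4.772 kip/in.
3.27 ≤ 4.772 → adequate.

f_max ≈ 3.27 kip/in; adequate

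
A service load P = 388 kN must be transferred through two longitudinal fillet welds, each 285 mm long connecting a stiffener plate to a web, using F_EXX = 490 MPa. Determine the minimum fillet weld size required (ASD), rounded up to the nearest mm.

Total weld length L = 570 mm.
Required throat t_e = P × Ω / (0.6 F_EXX × L) = 388 × 2.0 / (0.6 × 490 × 570 × 10⁻³) = 4.631 mm.
Required leg w = t_e / 0.707 = 6.55 mm → use 7 mm.

w = 7 mm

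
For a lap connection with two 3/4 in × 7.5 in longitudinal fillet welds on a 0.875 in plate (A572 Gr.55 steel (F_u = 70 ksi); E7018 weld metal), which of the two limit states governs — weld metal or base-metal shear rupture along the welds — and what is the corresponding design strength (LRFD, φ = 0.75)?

E70XX → F_EXX = 70 ksi.
t_e = 0.707 × 0.75 = 0.5302 in; L = 15 in.
Weld metal: φR_n = 0.75 × 0.6 × 70 × 0.5302 × 15 = 250.5 kips.
Base metal (shear rupture): φR_n = 0.75 × 0.6 × 70 × 0.875 × 15 = 413.4 kips.
Governing: weld metal.

φR_n ≈ 251 kips (weld metal governs)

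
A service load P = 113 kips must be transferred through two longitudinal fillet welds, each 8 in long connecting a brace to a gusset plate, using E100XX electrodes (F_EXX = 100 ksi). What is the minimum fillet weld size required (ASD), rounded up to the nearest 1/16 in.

Total weld length L = 16 in.
Required throat t_e = P × Ω / (0.6 F_EXX × L) = 113 × 2.0 / (0.6 × 100 × 16) = 0.2354 in.
Required leg w = t_e / 0.707 = 0.333 in → use 3/8 in.

w = 3/8 in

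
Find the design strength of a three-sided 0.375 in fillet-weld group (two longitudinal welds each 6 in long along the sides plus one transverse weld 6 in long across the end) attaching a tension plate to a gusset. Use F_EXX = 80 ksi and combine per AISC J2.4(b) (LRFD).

t_e = 0.707 × 0.375 = 0.2651 in.
R_nwl = 0.6 × 80 × 0.2651 × 12 = 152.7 kips (longitudinal, 2 welds).
R_nwt = 0.6 × 80 × 0.2651 × 6 = 76.36 kips (transverse, base value).
(i) R_nwl + R_nwt = 229.1 kips; (ii) 0.85 R_nwl + 1.5 R_nwt = 244.3 kips.
R_n = max = 244.3 kips [governs: (ii)]; φR_n = 183.3 kips.

φR_n ≈ 183 kips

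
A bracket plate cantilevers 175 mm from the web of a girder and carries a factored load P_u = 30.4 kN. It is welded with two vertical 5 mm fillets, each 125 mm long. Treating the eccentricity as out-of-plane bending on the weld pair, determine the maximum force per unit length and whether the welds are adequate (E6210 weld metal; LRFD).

f_max ≈ 1030 N/mm; NOT adequate

E62XX → F_EXX = 620 MPa.
L_w = 2 × 125 = 250 mm; section modulus (unit throat) S = 2 × L²/6 = 5208 mm².
Direct shear f_v = P/L_w = 30.4×10³/250 = 121.6 N/mm.
Moment M = P × e = 30.4×10³ × 175 = 5320000 N·mm; bending f_b = M/S = 1021 N/mm.
f_max = √(f_v² + f_b²) = √(121.6² + 1021²) = 1029 N/mm.
φr_n = 0.75 × 0.6 × 620 × (0.707 × 5) = 986.3 N/mm → NOT adequate.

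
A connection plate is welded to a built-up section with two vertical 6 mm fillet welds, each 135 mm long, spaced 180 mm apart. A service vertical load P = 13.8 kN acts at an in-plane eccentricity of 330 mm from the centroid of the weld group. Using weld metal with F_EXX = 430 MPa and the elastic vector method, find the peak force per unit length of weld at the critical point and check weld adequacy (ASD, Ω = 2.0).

f_max ≈ 240 N/mm; adequate

Total weld length L_w = 270 mm. Treat welds as unit-width lines.
Polar moment about centroid: J = 2[d³/12 + d(b/2)²] = 2[135³/12 + 135×90²] = 2597000 mm³.
Direct shear f_v = P/L_w = 13.8×10³ / 270 = 51.11 N/mm (vertical).
Torsion M = P·e = 13.8×10³ × 330 = 4554000 N·mm.
Critical point at (x, y) = (90, 67.5) from centroid. f_tx = M·y/J = 118.4 N/mm; f_ty = M·x/J = 157.8 N/mm.
Resultant f_max = √[f_tx² + (f_v + f_ty)²] = √[118.4² + (51.11 + 157.8)²] = 240.1 N/mm.
Capacity per unit length: r_n/Ω = (1/2.0) × 0.6 × 430 × (0.707 × 6) = 547.2 N/mm.
240.1 ≤ 547.2 → adequate.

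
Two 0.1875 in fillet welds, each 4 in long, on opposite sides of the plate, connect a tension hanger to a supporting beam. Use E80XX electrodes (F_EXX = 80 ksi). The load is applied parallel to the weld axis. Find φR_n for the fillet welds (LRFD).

φR_n ≈ 38.2 kips

Effective throat t_e = 0.707 × 0.1875 = 0.1326 in.
Total length L = 8 in; A_we = 0.1326 × 8 = 1.06 in².
F_nw = 0.6 F_EXX = 0.6 × 80 = 48 ksi.
φR_n = 0.75 × 48 × 1.06 = 38.18 kips.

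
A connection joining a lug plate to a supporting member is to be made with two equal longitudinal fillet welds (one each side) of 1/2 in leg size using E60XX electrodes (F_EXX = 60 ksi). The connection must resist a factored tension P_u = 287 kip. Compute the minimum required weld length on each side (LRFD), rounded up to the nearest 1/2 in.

L = 15.5 in on each side

Throat t_e = 0.707 × 0.5 = 0.3535 in.
φr_n = 0.75 × 0.6 × 60 × 0.3535 = 9.544 kip/in.
L_req = P_u / φr_n = 287 / 9.544 = 30.07 in total.
Per side: 30.07 / 2 = 15.03 in.
Round up → use L = 15.5 in on each side.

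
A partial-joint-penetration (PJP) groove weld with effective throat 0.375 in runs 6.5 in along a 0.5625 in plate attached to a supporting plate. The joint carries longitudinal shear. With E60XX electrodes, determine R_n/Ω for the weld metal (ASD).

E60XX → F_EXX = 60 ksi.
Effective throat (given) t_e = 0.375 in.
A_we = 0.375 × 6.5 = 2.438 in².
F_nw = 0.6 F_EXX = 36 ksi.
R_n/Ω = (36 × 2.438) / 2.0 = 43.88 kips.

R_n/Ω ≈ 43.9 kips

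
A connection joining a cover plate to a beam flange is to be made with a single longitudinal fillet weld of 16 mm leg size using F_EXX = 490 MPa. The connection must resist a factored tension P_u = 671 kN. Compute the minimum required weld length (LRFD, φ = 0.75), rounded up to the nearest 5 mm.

Throat t_e = 0.707 × 16 = 11.31 mm.
φr_n = 0.75 × 0.6 × 490 × 11.31 × 10⁻³ = 2.494 kN/mm.
L_req = P_u / φr_n = 671 / 2.494 = 269 mm total.
Round up → use L = 270 mm.

L = 270 mm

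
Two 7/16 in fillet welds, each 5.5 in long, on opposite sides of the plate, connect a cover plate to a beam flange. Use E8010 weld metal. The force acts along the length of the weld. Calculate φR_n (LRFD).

φR_n ≈ 122 kip

E80XX → F_EXX = 80 ksi.
Effective throat t_e = 0.707 × 0.4375 = 0.3093 in.
Total length L = 11 in; A_we = 0.3093 × 11 = 3.402 in².
F_nw = 0.6 F_EXX = 0.6 × 80 = 48 ksi.
φR_n = 0.75 × 48 × 3.402 = 122.5 kip.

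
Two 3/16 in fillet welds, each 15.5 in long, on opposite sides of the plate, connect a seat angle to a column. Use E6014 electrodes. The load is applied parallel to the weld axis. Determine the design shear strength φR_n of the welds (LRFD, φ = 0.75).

φR_n ≈ 111 kips

E60XX → F_EXX = 60 ksi.
Effective throat t_e = 0.707 × 0.1875 = 0.1326 in.
Total length L = 31 in; A_we = 0.1326 × 31 = 4.109 in².
F_nw = 0.6 F_EXX = 0.6 × 60 = 36 ksi.
φR_n = 0.75 × 36 × 4.109 = 111 kips.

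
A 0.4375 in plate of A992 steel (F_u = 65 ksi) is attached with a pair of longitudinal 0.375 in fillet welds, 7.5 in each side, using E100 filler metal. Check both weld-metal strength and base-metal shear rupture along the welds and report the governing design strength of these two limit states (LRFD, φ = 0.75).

φR_n ≈ 179 kips (weld metal governs)

E100XX → F_EXX = 100 ksi.
t_e = 0.707 × 0.375 = 0.2651 in; L = 15 in.
Weld metal: φR_n = 0.75 × 0.6 × 100 × 0.2651 × 15 = 179 kips.
Base metal (shear rupture): φR_n = 0.75 × 0.6 × 65 × 0.4375 × 15 = 192 kips.
Governing: weld metal.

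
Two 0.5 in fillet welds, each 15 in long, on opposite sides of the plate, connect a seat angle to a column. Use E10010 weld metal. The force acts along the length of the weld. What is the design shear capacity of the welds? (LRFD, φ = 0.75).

φR_n ≈ 477 kips

E100XX → F_EXX = 100 ksi.
Effective throat t_e = 0.707 × 0.5 = 0.3535 in.
Total length L = 30 in; A_we = 0.3535 × 30 = 10.6 in².
F_nw = 0.6 F_EXX = 0.6 × 100 = 60 ksi.
φR_n = 0.75 × 60 × 10.6 = 477.2 kips.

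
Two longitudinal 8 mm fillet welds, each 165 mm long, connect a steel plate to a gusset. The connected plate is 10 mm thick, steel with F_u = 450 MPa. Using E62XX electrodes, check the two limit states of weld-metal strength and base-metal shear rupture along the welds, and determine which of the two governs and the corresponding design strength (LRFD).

φR_n ≈ 521 kN (weld metal governs)

E62XX → F_EXX = 620 MPa.
t_e = 0.707 × 8 = 5.656 mm; L = 330 mm.
Weld metal: φR_n = 0.75 × 0.6 × 620 × 5.656 × 330 × 10⁻³ = 520.7 kN.
Base metal (shear rupture): φR_n = 0.75 × 0.6 × 450 × 10 × 330 × 10⁻³ = 668.2 kN.
Governing: weld metal.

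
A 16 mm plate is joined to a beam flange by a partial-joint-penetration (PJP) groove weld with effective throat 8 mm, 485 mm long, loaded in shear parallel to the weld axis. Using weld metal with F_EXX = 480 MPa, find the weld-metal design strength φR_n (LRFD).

φR_n ≈ 838 kN

Effective throat (given) t_e = 8 mm.
A_we = 8 × 485 = 3880 mm².
F_nw = 0.6 F_EXX = 288 MPa.
φR_n = 0.75 × 288 × 3880 × 10⁻³ = 838.1 kN.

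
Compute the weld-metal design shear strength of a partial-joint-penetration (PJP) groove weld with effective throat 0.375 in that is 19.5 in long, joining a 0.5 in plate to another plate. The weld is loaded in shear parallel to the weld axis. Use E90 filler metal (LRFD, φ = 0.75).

E90XX → F_EXX = 90 ksi.
Effective throat (given) t_e = 0.375 in.
A_we = 0.375 × 19.5 = 7.312 in².
F_nw = 0.6 F_EXX = 54 ksi.
φR_n = 0.75 × 54 × 7.312 = 296.2 kips.

φR_n ≈ 296 kips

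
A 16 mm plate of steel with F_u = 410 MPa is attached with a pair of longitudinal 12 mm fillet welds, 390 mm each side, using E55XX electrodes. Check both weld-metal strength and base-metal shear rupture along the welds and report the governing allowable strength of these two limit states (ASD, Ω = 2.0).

R_n/Ω ≈ 1090 kN (weld metal governs)

E55XX → F_EXX = 550 MPa.
t_e = 0.707 × 12 = 8.484 mm; L = 780 mm.
Weld metal: R_n/Ω = (1/2.0) × 0.6 × 550 × 8.484 × 780 × 10⁻³ = 1092 kN.
Base metal (shear rupture): R_n/Ω = (1/2.0) × 0.6 × 410 × 16 × 780 × 10⁻³ = 1535 kN.
Governing: weld metal.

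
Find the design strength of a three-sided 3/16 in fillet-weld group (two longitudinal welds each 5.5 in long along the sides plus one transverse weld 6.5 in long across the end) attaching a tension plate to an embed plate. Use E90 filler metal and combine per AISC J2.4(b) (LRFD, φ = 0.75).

φR_n ≈ 103 kips

E90XX → F_EXX = 90 ksi.
t_e = 0.707 × 0.1875 = 0.1326 in.
R_nwl = 0.6 × 90 × 0.1326 × 11 = 78.74 kips (longitudinal, 2 welds).
R_nwt = 0.6 × 90 × 0.1326 × 6.5 = 46.53 kips (transverse, base value).
(i) R_nwl + R_nwt = 125.3 kips; (ii) 0.85 R_nwl + 1.5 R_nwt = 136.7 kips.
R_n = max = 136.7 kips [governs: (ii)]; φR_n = 102.5 kips.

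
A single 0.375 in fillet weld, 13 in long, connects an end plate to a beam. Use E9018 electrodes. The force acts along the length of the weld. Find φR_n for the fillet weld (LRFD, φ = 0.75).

E90XX → F_EXX = 90 ksi.
Effective throat t_e = 0.707 × 0.375 = 0.2651 in.
Total length L = 13 in; A_we = 0.2651 × 13 = 3.447 in².
F_nw = 0.6 F_EXX = 0.6 × 90 = 54 ksi.
φR_n = 0.75 × 54 × 3.447 = 139.6 kips.

φR_n ≈ 140 kips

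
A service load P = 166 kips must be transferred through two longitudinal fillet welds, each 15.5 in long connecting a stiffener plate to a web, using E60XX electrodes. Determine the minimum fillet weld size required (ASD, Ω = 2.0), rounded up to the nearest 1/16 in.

w = 7/16 in

E60XX → F_EXX = 60 ksi.
Total weld length L = 31 in.
Required throat t_e = P × Ω / (0.6 F_EXX × L) = 166 × 2.0 / (0.6 × 60 × 31) = 0.2975 in.
Required leg w = t_e / 0.707 = 0.4208 in → use 7/16 in.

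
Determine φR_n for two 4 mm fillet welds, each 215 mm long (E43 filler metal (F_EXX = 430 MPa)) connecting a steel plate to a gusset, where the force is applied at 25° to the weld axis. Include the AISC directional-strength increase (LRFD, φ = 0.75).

t_e = 0.707 × 4 = 2.828 mm; A_we = 2.828 × 430 = 1216 mm².
Directional factor: 1.0 + 0.5 sin^1.5(25°) = 1.137.
F_nw = 0.6 × 430 × 1.137 = 293.4 MPa.
φR_n = 0.75 × 293.4 × 1216 × 10⁻³ = 267.6 kN.

φR_n ≈ 268 kN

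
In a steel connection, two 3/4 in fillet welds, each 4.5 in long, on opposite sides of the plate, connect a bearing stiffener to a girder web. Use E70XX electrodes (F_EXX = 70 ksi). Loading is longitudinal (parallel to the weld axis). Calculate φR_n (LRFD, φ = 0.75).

Effective throat t_e = 0.707 × 0.75 = 0.5302 in.
Total length L = 9 in; A_we = 0.5302 × 9 = 4.772 in².
F_nw = 0.6 F_EXX = 0.6 × 70 = 42 ksi.
φR_n = 0.75 × 42 × 4.772 = 150.3 kip.

φR_n ≈ 150 kip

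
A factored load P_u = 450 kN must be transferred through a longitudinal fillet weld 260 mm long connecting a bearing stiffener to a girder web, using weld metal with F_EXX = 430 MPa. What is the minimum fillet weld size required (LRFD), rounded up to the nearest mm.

w = 13 mm

Total weld length L = 260 mm.
Required throat t_e = P_u / (φ × 0.6 F_EXX × L) = 450 / (0.75 × 0.6 × 430 × 260 × 10⁻³) = 8.945 mm.
Required leg w = t_e / 0.707 = 12.65 mm → use 13 mm.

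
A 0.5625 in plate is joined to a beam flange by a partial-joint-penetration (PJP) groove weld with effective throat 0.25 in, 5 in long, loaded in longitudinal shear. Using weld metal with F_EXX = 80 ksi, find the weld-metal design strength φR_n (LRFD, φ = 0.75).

φR_n ≈ 45 kip

Effective throat (given) t_e = 0.25 in.
A_we = 0.25 × 5 = 1.25 in².
F_nw = 0.6 F_EXX = 48 ksi.
φR_n = 0.75 × 48 × 1.25 = 45 kip.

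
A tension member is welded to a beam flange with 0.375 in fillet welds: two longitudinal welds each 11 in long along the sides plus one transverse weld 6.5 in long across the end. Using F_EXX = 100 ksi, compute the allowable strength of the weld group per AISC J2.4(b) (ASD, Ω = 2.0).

t_e = 0.707 × 0.375 = 0.2651 in.
R_nwl = 0.6 × 100 × 0.2651 × 22 = 350 kips (longitudinal, 2 welds).
R_nwt = 0.6 × 100 × 0.2651 × 6.5 = 103.4 kips (transverse, base value).
(i) R_nwl + R_nwt = 453.4 kips; (ii) 0.85 R_nwl + 1.5 R_nwt = 452.6 kips.
R_n = max = 453.4 kips [governs: (i)]; R_n/Ω = 226.7 kips.

R_n/Ω ≈ 227 kips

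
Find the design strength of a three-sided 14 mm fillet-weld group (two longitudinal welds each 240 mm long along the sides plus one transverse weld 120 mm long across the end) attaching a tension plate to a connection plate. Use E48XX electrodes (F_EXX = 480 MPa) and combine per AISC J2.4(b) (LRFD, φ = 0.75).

t_e = 0.707 × 14 = 9.898 mm.
R_nwl = 0.6 × 480 × 9.898 × 480 × 10⁻³ = 1368 kN (longitudinal, 2 welds).
R_nwt = 0.6 × 480 × 9.898 × 120 × 10⁻³ = 342.1 kN (transverse, base value).
(i) R_nwl + R_nwt = 1710 kN; (ii) 0.85 R_nwl + 1.5 R_nwt = 1676 kN.
R_n = max = 1710 kN [governs: (i)]; φR_n = 1283 kN.

φR_n ≈ 1280 kN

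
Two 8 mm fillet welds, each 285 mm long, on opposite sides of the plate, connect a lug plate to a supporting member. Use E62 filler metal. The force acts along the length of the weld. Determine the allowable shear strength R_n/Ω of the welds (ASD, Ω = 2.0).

E62XX → F_EXX = 620 MPa.
Effective throat t_e = 0.707 × 8 = 5.656 mm.
Total length L = 570 mm; A_we = 5.656 × 570 = 3224 mm².
F_nw = 0.6 F_EXX = 0.6 × 620 = 372 MPa.
R_n = 372 × 3224 × 10⁻³ = 1199 kN; R_n/Ω = 1199/2.0 = 599.6 kN.

R_n/Ω ≈ 600 kN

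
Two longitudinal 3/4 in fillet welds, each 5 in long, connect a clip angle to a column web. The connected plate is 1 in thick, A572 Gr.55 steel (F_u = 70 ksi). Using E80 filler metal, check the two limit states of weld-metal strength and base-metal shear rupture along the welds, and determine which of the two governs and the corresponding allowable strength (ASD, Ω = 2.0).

E80XX → F_EXX = 80 ksi.
t_e = 0.707 × 0.75 = 0.5302 in; L = 10 in.
Weld metal: R_n/Ω = (1/2.0) × 0.6 × 80 × 0.5302 × 10 = 127.3 kip.
Base metal (shear rupture): R_n/Ω = (1/2.0) × 0.6 × 70 × 1 × 10 = 210 kip.
Governing: weld metal.

R_n/Ω ≈ 127 kip (weld metal governs)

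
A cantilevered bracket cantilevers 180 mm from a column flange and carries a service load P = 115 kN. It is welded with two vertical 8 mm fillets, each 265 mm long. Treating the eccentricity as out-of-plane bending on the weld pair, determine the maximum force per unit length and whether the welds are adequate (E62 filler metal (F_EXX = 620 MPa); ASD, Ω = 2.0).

L_w = 2 × 265 = 530 mm; section modulus (unit throat) S = 2 × L²/6 = 23410 mm².
Direct shear f_v = P/L_w = 115×10³/530 = 217 N/mm.
Moment M = P × e = 115×10³ × 180 = 20700000 N·mm; bending f_b = M/S = 884.3 N/mm.
f_max = √(f_v² + f_b²) = √(217² + 884.3²) = 910.5 N/mm.
r_n/Ω = (1/2.0) × 0.6 × 620 × (0.707 × 8) = 1052 N/mm → adequate.

f_max ≈ 911 N/mm; adequate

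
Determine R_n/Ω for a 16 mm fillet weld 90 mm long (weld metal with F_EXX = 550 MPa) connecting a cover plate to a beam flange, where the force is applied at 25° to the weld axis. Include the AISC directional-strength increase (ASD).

R_n/Ω ≈ 191 kN

t_e = 0.707 × 16 = 11.31 mm; A_we = 11.31 × 90 = 1018 mm².
Directional factor: 1.0 + 0.5 sin^1.5(25°) = 1.137.
F_nw = 0.6 × 550 × 1.137 = 375.3 MPa.
R_n/Ω = (375.3 × 1018) / 2.0 × 10⁻³ = 191.1 kN.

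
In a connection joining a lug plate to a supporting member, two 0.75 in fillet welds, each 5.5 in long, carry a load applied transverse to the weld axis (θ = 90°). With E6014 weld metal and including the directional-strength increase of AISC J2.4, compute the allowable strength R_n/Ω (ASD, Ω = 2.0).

R_n/Ω ≈ 157 kip

E60XX → F_EXX = 60 ksi.
t_e = 0.707 × 0.75 = 0.5302 in; A_we = 0.5302 × 11 = 5.833 in².
Directional factor: 1.0 + 0.5 sin^1.5(90°) = 1.5.
F_nw = 0.6 × 60 × 1.5 = 54 ksi.
R_n/Ω = (54 × 5.833) / 2.0 = 157.5 kip.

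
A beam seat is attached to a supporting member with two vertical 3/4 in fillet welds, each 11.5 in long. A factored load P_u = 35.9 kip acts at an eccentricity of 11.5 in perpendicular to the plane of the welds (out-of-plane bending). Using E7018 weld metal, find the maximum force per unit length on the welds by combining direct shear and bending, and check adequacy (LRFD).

E70XX → F_EXX = 70 ksi.
L_w = 2 × 11.5 = 23 in; section modulus (unit throat) S = 2 × L²/6 = 44.08 in².
Direct shear f_v = P/L_w = 35.9/23 = 1.561 kip/in.
Moment M = P × e = 35.9 × 11.5 = 412.85 kip·in; bending f_b = M/S = 9.365 kip/in.
f_max = √(f_v² + f_b²) = √(1.561² + 9.365²) = 9.494 kip/in.
φr_n = 0.75 × 0.6 × 70 × (0.707 × 0.75) = 16.7 kip/in → adequate.

f_max ≈ 9.49 kip/in; adequate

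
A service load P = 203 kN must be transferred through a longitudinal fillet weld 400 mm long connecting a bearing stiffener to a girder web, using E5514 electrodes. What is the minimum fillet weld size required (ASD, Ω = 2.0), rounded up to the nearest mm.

w = 5 mm

E55XX → F_EXX = 550 MPa.
Total weld length L = 400 mm.
Required throat t_e = P × Ω / (0.6 F_EXX × L) = 203 × 2.0 / (0.6 × 550 × 400 × 10⁻³) = 3.076 mm.
Required leg w = t_e / 0.707 = 4.35 mm → use 5 mm.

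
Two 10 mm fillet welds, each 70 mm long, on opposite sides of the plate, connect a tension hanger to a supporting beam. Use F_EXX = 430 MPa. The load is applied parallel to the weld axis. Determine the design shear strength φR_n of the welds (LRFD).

φR_n ≈ 192 kN

Effective throat t_e = 0.707 × 10 = 7.07 mm.
Total length L = 140 mm; A_we = 7.07 × 140 = 989.8 mm².
F_nw = 0.6 F_EXX = 0.6 × 430 = 258 MPa.
φR_n = 0.75 × 258 × 989.8 × 10⁻³ = 191.5 kN.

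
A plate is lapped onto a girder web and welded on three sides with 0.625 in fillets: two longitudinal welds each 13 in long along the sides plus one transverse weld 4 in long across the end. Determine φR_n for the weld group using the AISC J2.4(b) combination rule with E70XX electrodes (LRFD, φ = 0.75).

φR_n ≈ 418 kip

E70XX → F_EXX = 70 ksi.
t_e = 0.707 × 0.625 = 0.4419 in.
R_nwl = 0.6 × 70 × 0.4419 × 26 = 482.5 kip (longitudinal, 2 welds).
R_nwt = 0.6 × 70 × 0.4419 × 4 = 74.23 kip (transverse, base value).
(i) R_nwl + R_nwt = 556.8 kip; (ii) 0.85 R_nwl + 1.5 R_nwt = 521.5 kip.
R_n = max = 556.8 kip [governs: (i)]; φR_n = 417.6 kip.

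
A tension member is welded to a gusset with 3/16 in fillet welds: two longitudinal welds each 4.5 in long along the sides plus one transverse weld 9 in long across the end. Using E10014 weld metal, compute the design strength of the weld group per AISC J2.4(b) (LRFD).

φR_n ≈ 126 kips

E100XX → F_EXX = 100 ksi.
t_e = 0.707 × 0.1875 = 0.1326 in.
R_nwl = 0.6 × 100 × 0.1326 × 9 = 71.58 kips (longitudinal, 2 welds).
R_nwt = 0.6 × 100 × 0.1326 × 9 = 71.58 kips (transverse, base value).
(i) R_nwl + R_nwt = 143.2 kips; (ii) 0.85 R_nwl + 1.5 R_nwt = 168.2 kips.
R_n = max = 168.2 kips [governs: (ii)]; φR_n = 126.2 kips.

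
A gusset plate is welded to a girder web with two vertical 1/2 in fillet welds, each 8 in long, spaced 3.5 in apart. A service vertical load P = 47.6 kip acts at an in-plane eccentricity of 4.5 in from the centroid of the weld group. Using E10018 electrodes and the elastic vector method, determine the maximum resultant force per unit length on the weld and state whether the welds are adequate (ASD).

f_max ≈ 8.6 kip/in; adequate

E100XX → F_EXX = 100 ksi.
Total weld length L_w = 16 in. Treat welds as unit-width lines.
Polar moment about centroid: J = 2[d³/12 + d(b/2)²] = 2[8³/12 + 8×1.75²] = 134.3 in³.
Direct shear f_v = P/L_w = 47.6 / 16 = 2.975 kip/in (vertical).
Torsion M = P·e = 47.6 × 4.5 = 214.2 kip·in.
Critical point at (x, y) = (1.75, 4) from centroid. f_tx = M·y/J = 6.378 kip/in; f_ty = M·x/J = 2.79 kip/in.
Resultant f_max = √[f_tx² + (f_v + f_ty)²] = √[6.378² + (2.975 + 2.79)²] = 8.598 kip/in.
Capacity per unit length: r_n/Ω = (1/2.0) × 0.6 × 100 × (0.707 × 0.5) = 10.6 kip/in.
8.598 ≤ 10.6 → adequate.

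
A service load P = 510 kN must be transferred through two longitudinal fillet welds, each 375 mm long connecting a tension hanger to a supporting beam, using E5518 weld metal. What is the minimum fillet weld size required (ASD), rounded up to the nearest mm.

E55XX → F_EXX = 550 MPa.
Total weld length L = 750 mm.
Required throat t_e = P × Ω / (0.6 F_EXX × L) = 510 × 2.0 / (0.6 × 550 × 750 × 10⁻³) = 4.121 mm.
Required leg w = t_e / 0.707 = 5.829 mm → use 6 mm.

w = 6 mm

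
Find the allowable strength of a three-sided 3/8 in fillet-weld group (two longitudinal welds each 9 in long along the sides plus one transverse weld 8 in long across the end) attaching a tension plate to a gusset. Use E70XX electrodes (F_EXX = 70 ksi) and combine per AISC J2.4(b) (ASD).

t_e = 0.707 × 0.375 = 0.2651 in.
R_nwl = 0.6 × 70 × 0.2651 × 18 = 200.4 kips (longitudinal, 2 welds).
R_nwt = 0.6 × 70 × 0.2651 × 8 = 89.08 kips (transverse, base value).
(i) R_nwl + R_nwt = 289.5 kips; (ii) 0.85 R_nwl + 1.5 R_nwt = 304 kips.
R_n = max = 304 kips [governs: (ii)]; R_n/Ω = 152 kips.

R_n/Ω ≈ 152 kips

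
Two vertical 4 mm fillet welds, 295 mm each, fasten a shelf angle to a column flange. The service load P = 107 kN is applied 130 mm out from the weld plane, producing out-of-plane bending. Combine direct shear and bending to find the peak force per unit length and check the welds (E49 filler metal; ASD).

E49XX → F_EXX = 490 MPa.
L_w = 2 × 295 = 590 mm; section modulus (unit throat) S = 2 × L²/6 = 29010 mm².
Direct shear f_v = P/L_w = 107×10³/590 = 181.4 N/mm.
Moment M = P × e = 107×10³ × 130 = 13910000 N·mm; bending f_b = M/S = 479.5 N/mm.
f_max = √(f_v² + f_b²) = √(181.4² + 479.5²) = 512.7 N/mm.
r_n/Ω = (1/2.0) × 0.6 × 490 × (0.707 × 4) = 415.7 N/mm → NOT adequate.

f_max ≈ 513 N/mm; NOT adequate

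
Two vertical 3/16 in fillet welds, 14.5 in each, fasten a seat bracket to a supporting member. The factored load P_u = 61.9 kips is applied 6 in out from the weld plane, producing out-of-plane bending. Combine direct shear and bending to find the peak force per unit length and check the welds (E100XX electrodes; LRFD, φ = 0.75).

f_max ≈ 5.71 kip/in; adequate

E100XX → F_EXX = 100 ksi.
L_w = 2 × 14.5 = 29 in; section modulus (unit throat) S = 2 × L²/6 = 70.08 in².
Direct shear f_v = P/L_w = 61.9/29 = 2.134 kip/in.
Moment M = P × e = 61.9 × 6 = 371.4 kip·in; bending f_b = M/S = 5.299 kip/in.
f_max = √(f_v² + f_b²) = √(2.134² + 5.299²) = 5.713 kip/in.
φr_n = 0.75 × 0.6 × 100 × (0.707 × 0.1875) = 5.965 kip/in → adequate.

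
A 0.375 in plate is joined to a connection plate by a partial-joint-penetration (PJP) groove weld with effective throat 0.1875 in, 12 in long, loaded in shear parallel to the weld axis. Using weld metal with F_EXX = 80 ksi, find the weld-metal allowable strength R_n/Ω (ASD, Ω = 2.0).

R_n/Ω ≈ 54 kip

Effective throat (given) t_e = 0.1875 in.
A_we = 0.1875 × 12 = 2.25 in².
F_nw = 0.6 F_EXX = 48 ksi.
R_n/Ω = (48 × 2.25) / 2.0 = 54 kip.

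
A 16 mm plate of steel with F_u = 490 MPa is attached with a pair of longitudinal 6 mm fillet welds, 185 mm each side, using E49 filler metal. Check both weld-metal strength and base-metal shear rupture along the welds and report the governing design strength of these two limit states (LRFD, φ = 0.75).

E49XX → F_EXX = 490 MPa.
t_e = 0.707 × 6 = 4.242 mm; L = 370 mm.
Weld metal: φR_n = 0.75 × 0.6 × 490 × 4.242 × 370 × 10⁻³ = 346.1 kN.
Base metal (shear rupture): φR_n = 0.75 × 0.6 × 490 × 16 × 370 × 10⁻³ = 1305 kN.
Governing: weld metal.

φR_n ≈ 346 kN (weld metal governs)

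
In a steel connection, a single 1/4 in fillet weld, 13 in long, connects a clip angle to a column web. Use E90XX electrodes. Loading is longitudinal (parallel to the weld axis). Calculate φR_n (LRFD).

E90XX → F_EXX = 90 ksi.
Effective throat t_e = 0.707 × 0.25 = 0.1767 in.
Total length L = 13 in; A_we = 0.1767 × 13 = 2.298 in².
F_nw = 0.6 F_EXX = 0.6 × 90 = 54 ksi.
φR_n = 0.75 × 54 × 2.298 = 93.06 kips.

φR_n ≈ 93.1 kips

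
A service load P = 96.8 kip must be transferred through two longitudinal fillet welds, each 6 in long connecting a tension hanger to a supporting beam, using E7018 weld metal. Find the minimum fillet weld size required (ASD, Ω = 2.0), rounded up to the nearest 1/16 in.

E70XX → F_EXX = 70 ksi.
Total weld length L = 12 in.
Required throat t_e = P × Ω / (0.6 F_EXX × L) = 96.8 × 2.0 / (0.6 × 70 × 12) = 0.3841 in.
Required leg w = t_e / 0.707 = 0.5433 in → use 9/16 in.

w = 9/16 in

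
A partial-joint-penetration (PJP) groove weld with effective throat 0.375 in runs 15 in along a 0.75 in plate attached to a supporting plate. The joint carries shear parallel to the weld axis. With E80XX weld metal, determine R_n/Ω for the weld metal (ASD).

R_n/Ω ≈ 135 kip

E80XX → F_EXX = 80 ksi.
Effective throat (given) t_e = 0.375 in.
A_we = 0.375 × 15 = 5.625 in².
F_nw = 0.6 F_EXX = 48 ksi.
R_n/Ω = (48 × 5.625) / 2.0 = 135 kip.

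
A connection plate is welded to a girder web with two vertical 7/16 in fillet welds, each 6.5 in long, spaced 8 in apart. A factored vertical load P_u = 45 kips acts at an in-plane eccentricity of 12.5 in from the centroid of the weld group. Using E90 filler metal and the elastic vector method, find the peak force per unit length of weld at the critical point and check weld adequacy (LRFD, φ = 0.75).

f_max ≈ 14.3 kip/in; NOT adequate

E90XX → F_EXX = 90 ksi.
Total weld length L_w = 13 in. Treat welds as unit-width lines.
Polar moment about centroid: J = 2[d³/12 + d(b/2)²] = 2[6.5³/12 + 6.5×4²] = 253.8 in³.
Direct shear f_v = P/L_w = 45 / 13 = 3.462 kip/in (vertical).
Torsion M = P·e = 45 × 12.5 = 562.5 kip·in.
Critical point at (x, y) = (4, 3.25) from centroid. f_tx = M·y/J = 7.204 kip/in; f_ty = M·x/J = 8.866 kip/in.
Resultant f_max = √[f_tx² + (f_v + f_ty)²] = √[7.204² + (3.462 + 8.866)²] = 14.28 kip/in.
Capacity per unit length: φr_n = 0.75 × 0.6 × 90 × (0.707 × 0.4375) = 12.53 kip/in.
14.28 > 12.53 → NOT adequate.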